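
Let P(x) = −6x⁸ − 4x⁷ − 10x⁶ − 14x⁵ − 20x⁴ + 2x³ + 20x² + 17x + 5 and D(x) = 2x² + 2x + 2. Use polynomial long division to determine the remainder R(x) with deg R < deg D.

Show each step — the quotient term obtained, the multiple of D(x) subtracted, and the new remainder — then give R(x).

R(x) = −7x − 3

Step 1: lead(−6x⁸ − 4x⁷ − 10x⁶ − 14x⁵ − 20x⁴ + 2x³ + 20x² + 17x + 5) ÷ lead(D) = −6x⁸ ÷ 2x² = −3x⁶. Subtract (−3x⁶)·D = −6x⁸ − 6x⁷ − 6x⁶. Remainder: 2x⁷ − 4x⁶ − 14x⁵ − 20x⁴ + 2x³ + 20x² + 17x + 5.
Step 2: lead(2x⁷ − 4x⁶ − 14x⁵ − 20x⁴ + 2x³ + 20x² + 17x + 5) ÷ lead(D) = 2x⁷ ÷ 2x² = x⁵. Subtract (x⁵)·D = 2x⁷ + 2x⁶ + 2x⁵. Remainder: −6x⁶ − 16x⁵ − 20x⁴ + 2x³ + 20x² + 17x + 5.
Step 3: lead(−6x⁶ − 16x⁵ − 20x⁴ + 2x³ + 20x² + 17x + 5) ÷ lead(D) = −6x⁶ ÷ 2x² = −3x⁴. Subtract (−3x⁴)·D = −6x⁶ − 6x⁵ − 6x⁴. Remainder: −10x⁵ − 14x⁴ + 2x³ + 20x² + 17x + 5.
Step 4: lead(−10x⁵ − 14x⁴ + 2x³ + 20x² + 17x + 5) ÷ lead(D) = −10x⁵ ÷ 2x² = −5x³. Subtract (−5x³)·D = −10x⁵ − 10x⁴ − 10x³. Remainder: −4x⁴ + 12x³ + 20x² + 17x + 5.
Step 5: lead(−4x⁴ + 12x³ + 20x² + 17x + 5) ÷ lead(D) = −4x⁴ ÷ 2x² = −2x². Subtract (−2x²)·D = −4x⁴ − 4x³ − 4x². Remainder: 16x³ + 24x² + 17x + 5.
Step 6: lead(16x³ + 24x² + 17x + 5) ÷ lead(D) = 16x³ ÷ 2x² = 8x. Subtract (8x)·D = 16x³ + 16x² + 16x. Remainder: 8x² + x + 5.
Step 7: lead(8x² + x + 5) ÷ lead(D) = 8x² ÷ 2x² = 4. Subtract (4)·D = 8x² + 8x + 8. Remainder: −7x − 3.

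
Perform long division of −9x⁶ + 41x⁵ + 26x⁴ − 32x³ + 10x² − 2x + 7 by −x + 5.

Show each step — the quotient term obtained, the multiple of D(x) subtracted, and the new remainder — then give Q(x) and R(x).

Step 1: lead(−9x⁶ + 41x⁵ + 26x⁴ − 32x³ + 10x² − 2x + 7) ÷ lead(D) = −9x⁶ ÷ −x = 9x⁵. Subtract (9x⁵)·D = −9x⁶ + 45x⁵. Remainder: −4x⁵ + 26x⁴ − 32x³ + 10x² − 2x + 7.
Step 2: lead(−4x⁵ + 26x⁴ − 32x³ + 10x² − 2x + 7) ÷ lead(D) = −4x⁵ ÷ −x = 4x⁴. Subtract (4x⁴)·D = −4x⁵ + 20x⁴. Remainder: 6x⁴ − 32x³ + 10x² − 2x + 7.
Step 3: lead(6x⁴ − 32x³ + 10x² − 2x + 7) ÷ lead(D) = 6x⁴ ÷ −x = −6x³. Subtract (−6x³)·D = 6x⁴ − 30x³. Remainder: −2x³ + 10x² − 2x + 7.
Step 4: lead(−2x³ + 10x² − 2x + 7) ÷ lead(D) = −2x³ ÷ −x = 2x². Subtract (2x²)·D = −2x³ + 10x². Remainder: −2x + 7.
Step 5: lead(−2x + 7) ÷ lead(D) = −2x ÷ −x = 2. Subtract (2)·D = −2x + 10. Remainder: −3.

Q(x) = 9x⁵ + 4x⁴ − 6x³ + 2x² + 2; R(x) = −3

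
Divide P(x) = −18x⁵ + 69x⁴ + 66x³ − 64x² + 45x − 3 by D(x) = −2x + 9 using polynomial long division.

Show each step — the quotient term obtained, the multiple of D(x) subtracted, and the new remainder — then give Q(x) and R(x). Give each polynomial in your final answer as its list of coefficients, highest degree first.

Step 1: lead(−18x⁵ + 69x⁴ + 66x³ − 64x² + 45x − 3) ÷ lead(D) = −18x⁵ ÷ −2x = 9x⁴. Subtract (9x⁴)·D = −18x⁵ + 81x⁴. Remainder: −12x⁴ + 66x³ − 64x² + 45x − 3.
Step 2: lead(−12x⁴ + 66x³ − 64x² + 45x − 3) ÷ lead(D) = −12x⁴ ÷ −2x = 6x³. Subtract (6x³)·D = −12x⁴ + 54x³. Remainder: 12x³ − 64x² + 45x − 3.
Step 3: lead(12x³ − 64x² + 45x − 3) ÷ lead(D) = 12x³ ÷ −2x = −6x². Subtract (−6x²)·D = 12x³ − 54x². Remainder: −10x² + 45x − 3.
Step 4: lead(−10x² + 45x − 3) ÷ lead(D) = −10x² ÷ −2x = 5x. Subtract (5x)·D = −10x² + 45x. Remainder: −3.

Q = [9, 6, -6, 5, 0]; R = [-3]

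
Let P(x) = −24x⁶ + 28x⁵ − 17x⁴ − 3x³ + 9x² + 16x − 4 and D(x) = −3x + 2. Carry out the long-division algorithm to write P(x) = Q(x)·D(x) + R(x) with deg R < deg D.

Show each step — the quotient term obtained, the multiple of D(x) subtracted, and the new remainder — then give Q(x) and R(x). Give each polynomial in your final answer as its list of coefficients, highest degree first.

Step 1: lead(−24x⁶ + 28x⁵ − 17x⁴ − 3x³ + 9x² + 16x − 4) ÷ lead(D) = −24x⁶ ÷ −3x = 8x⁵. Subtract (8x⁵)·D = −24x⁶ + 16x⁵. Remainder: 12x⁵ − 17x⁴ − 3x³ + 9x² + 16x − 4.
Step 2: lead(12x⁵ − 17x⁴ − 3x³ + 9x² + 16x − 4) ÷ lead(D) = 12x⁵ ÷ −3x = −4x⁴. Subtract (−4x⁴)·D = 12x⁵ − 8x⁴. Remainder: −9x⁴ − 3x³ + 9x² + 16x − 4.
Step 3: lead(−9x⁴ − 3x³ + 9x² + 16x − 4) ÷ lead(D) = −9x⁴ ÷ −3x = 3x³. Subtract (3x³)·D = −9x⁴ + 6x³. Remainder: −9x³ + 9x² + 16x − 4.
Step 4: lead(−9x³ + 9x² + 16x − 4) ÷ lead(D) = −9x³ ÷ −3x = 3x². Subtract (3x²)·D = −9x³ + 6x². Remainder: 3x² + 16x − 4.
Step 5: lead(3x² + 16x − 4) ÷ lead(D) = 3x² ÷ −3x = −x. Subtract (−x)·D = 3x² − 2x. Remainder: 18x − 4.
Step 6: lead(18x − 4) ÷ lead(D) = 18x ÷ −3x = −6. Subtract (−6)·D = 18x − 12. Remainder: 8.

Q = [8, -4, 3, 3, -1, -6]; R = [8]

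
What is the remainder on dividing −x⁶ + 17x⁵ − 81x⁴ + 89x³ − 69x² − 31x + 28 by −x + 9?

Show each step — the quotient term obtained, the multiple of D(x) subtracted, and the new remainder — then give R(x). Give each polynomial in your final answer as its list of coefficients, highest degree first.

R = [-8]

Step 1: lead(−x⁶ + 17x⁵ − 81x⁴ + 89x³ − 69x² − 31x + 28) ÷ lead(D) = −x⁶ ÷ −x = x⁵. Subtract (x⁵)·D = −x⁶ + 9x⁵. Remainder: 8x⁵ − 81x⁴ + 89x³ − 69x² − 31x + 28.
Step 2: lead(8x⁵ − 81x⁴ + 89x³ − 69x² − 31x + 28) ÷ lead(D) = 8x⁵ ÷ −x = −8x⁴. Subtract (−8x⁴)·D = 8x⁵ − 72x⁴. Remainder: −9x⁴ + 89x³ − 69x² − 31x + 28.
Step 3: lead(−9x⁴ + 89x³ − 69x² − 31x + 28) ÷ lead(D) = −9x⁴ ÷ −x = 9x³. Subtract (9x³)·D = −9x⁴ + 81x³. Remainder: 8x³ − 69x² − 31x + 28.
Step 4: lead(8x³ − 69x² − 31x + 28) ÷ lead(D) = 8x³ ÷ −x = −8x². Subtract (−8x²)·D = 8x³ − 72x². Remainder: 3x² − 31x + 28.
Step 5: lead(3x² − 31x + 28) ÷ lead(D) = 3x² ÷ −x = −3x. Subtract (−3x)·D = 3x² − 27x. Remainder: −4x + 28.
Step 6: lead(−4x + 28) ÷ lead(D) = −4x ÷ −x = 4. Subtract (4)·D = −4x + 36. Remainder: −8.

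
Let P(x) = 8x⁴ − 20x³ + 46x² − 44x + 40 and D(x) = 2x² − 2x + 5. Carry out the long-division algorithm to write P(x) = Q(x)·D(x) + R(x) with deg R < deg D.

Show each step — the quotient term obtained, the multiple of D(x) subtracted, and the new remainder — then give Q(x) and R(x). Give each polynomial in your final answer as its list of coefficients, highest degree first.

Q = [4, -6, 7]; R = [5]

Step 1: lead(8x⁴ − 20x³ + 46x² − 44x + 40) ÷ lead(D) = 8x⁴ ÷ 2x² = 4x². Subtract (4x²)·D = 8x⁴ − 8x³ + 20x². Remainder: −12x³ + 26x² − 44x + 40.
Step 2: lead(−12x³ + 26x² − 44x + 40) ÷ lead(D) = −12x³ ÷ 2x² = −6x. Subtract (−6x)·D = −12x³ + 12x² − 30x. Remainder: 14x² − 14x + 40.
Step 3: lead(14x² − 14x + 40) ÷ lead(D) = 14x² ÷ 2x² = 7. Subtract (7)·D = 14x² − 14x + 35. Remainder: 5.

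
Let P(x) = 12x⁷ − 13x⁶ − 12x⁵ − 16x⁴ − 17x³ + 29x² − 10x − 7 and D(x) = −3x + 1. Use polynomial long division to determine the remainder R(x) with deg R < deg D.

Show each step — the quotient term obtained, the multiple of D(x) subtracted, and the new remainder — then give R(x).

Step 1: lead(12x⁷ − 13x⁶ − 12x⁵ − 16x⁴ − 17x³ + 29x² − 10x − 7) ÷ lead(D) = 12x⁷ ÷ −3x = −4x⁶. Subtract (−4x⁶)·D = 12x⁷ − 4x⁶. Remainder: −9x⁶ − 12x⁵ − 16x⁴ − 17x³ + 29x² − 10x − 7.
Step 2: lead(−9x⁶ − 12x⁵ − 16x⁴ − 17x³ + 29x² − 10x − 7) ÷ lead(D) = −9x⁶ ÷ −3x = 3x⁵. Subtract (3x⁵)·D = −9x⁶ + 3x⁵. Remainder: −15x⁵ − 16x⁴ − 17x³ + 29x² − 10x − 7.
Step 3: lead(−15x⁵ − 16x⁴ − 17x³ + 29x² − 10x − 7) ÷ lead(D) = −15x⁵ ÷ −3x = 5x⁴. Subtract (5x⁴)·D = −15x⁵ + 5x⁴. Remainder: −21x⁴ − 17x³ + 29x² − 10x − 7.
Step 4: lead(−21x⁴ − 17x³ + 29x² − 10x − 7) ÷ lead(D) = −21x⁴ ÷ −3x = 7x³. Subtract (7x³)·D = −21x⁴ + 7x³. Remainder: −24x³ + 29x² − 10x − 7.
Step 5: lead(−24x³ + 29x² − 10x − 7) ÷ lead(D) = −24x³ ÷ −3x = 8x². Subtract (8x²)·D = −24x³ + 8x². Remainder: 21x² − 10x − 7.
Step 6: lead(21x² − 10x − 7) ÷ lead(D) = 21x² ÷ −3x = −7x. Subtract (−7x)·D = 21x² − 7x. Remainder: −3x − 7.
Step 7: lead(−3x − 7) ÷ lead(D) = −3x ÷ −3x = 1. Subtract (1)·D = −3x + 1. Remainder: −8.

R(x) = −8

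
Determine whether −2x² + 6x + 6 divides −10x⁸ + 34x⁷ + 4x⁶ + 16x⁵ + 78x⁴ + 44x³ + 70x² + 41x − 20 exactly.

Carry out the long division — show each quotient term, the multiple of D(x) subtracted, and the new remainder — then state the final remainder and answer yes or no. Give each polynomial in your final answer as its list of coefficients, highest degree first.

Step 1: lead(−10x⁸ + 34x⁷ + 4x⁶ + 16x⁵ + 78x⁴ + 44x³ + 70x² + 41x − 20) ÷ lead(D) = −10x⁸ ÷ −2x² = 5x⁶. Subtract (5x⁶)·D = −10x⁸ + 30x⁷ + 30x⁶. Remainder: 4x⁷ − 26x⁶ + 16x⁵ + 78x⁴ + 44x³ + 70x² + 41x − 20.
Step 2: lead(4x⁷ − 26x⁶ + 16x⁵ + 78x⁴ + 44x³ + 70x² + 41x − 20) ÷ lead(D) = 4x⁷ ÷ −2x² = −2x⁵. Subtract (−2x⁵)·D = 4x⁷ − 12x⁶ − 12x⁵. Remainder: −14x⁶ + 28x⁵ + 78x⁴ + 44x³ + 70x² + 41x − 20.
Step 3: lead(−14x⁶ + 28x⁵ + 78x⁴ + 44x³ + 70x² + 41x − 20) ÷ lead(D) = −14x⁶ ÷ −2x² = 7x⁴. Subtract (7x⁴)·D = −14x⁶ + 42x⁵ + 42x⁴. Remainder: −14x⁵ + 36x⁴ + 44x³ + 70x² + 41x − 20.
Step 4: lead(−14x⁵ + 36x⁴ + 44x³ + 70x² + 41x − 20) ÷ lead(D) = −14x⁵ ÷ −2x² = 7x³. Subtract (7x³)·D = −14x⁵ + 42x⁴ + 42x³. Remainder: −6x⁴ + 2x³ + 70x² + 41x − 20.
Step 5: lead(−6x⁴ + 2x³ + 70x² + 41x − 20) ÷ lead(D) = −6x⁴ ÷ −2x² = 3x². Subtract (3x²)·D = −6x⁴ + 18x³ + 18x². Remainder: −16x³ + 52x² + 41x − 20.
Step 6: lead(−16x³ + 52x² + 41x − 20) ÷ lead(D) = −16x³ ÷ −2x² = 8x. Subtract (8x)·D = −16x³ + 48x² + 48x. Remainder: 4x² − 7x − 20.
Step 7: lead(4x² − 7x − 20) ÷ lead(D) = 4x² ÷ −2x² = −2. Subtract (−2)·D = 4x² − 12x − 12. Remainder: 5x − 8.

R = [5, -8], so D(x) is not a factor of P(x). no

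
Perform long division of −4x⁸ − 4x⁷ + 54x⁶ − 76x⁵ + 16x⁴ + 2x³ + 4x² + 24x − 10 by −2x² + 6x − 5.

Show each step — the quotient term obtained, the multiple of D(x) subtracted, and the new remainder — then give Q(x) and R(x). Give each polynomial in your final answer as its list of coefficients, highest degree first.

Step 1: lead(−4x⁸ − 4x⁷ + 54x⁶ − 76x⁵ + 16x⁴ + 2x³ + 4x² + 24x − 10) ÷ lead(D) = −4x⁸ ÷ −2x² = 2x⁶. Subtract (2x⁶)·D = −4x⁸ + 12x⁷ − 10x⁶. Remainder: −16x⁷ + 64x⁶ − 76x⁵ + 16x⁴ + 2x³ + 4x² + 24x − 10.
Step 2: lead(−16x⁷ + 64x⁶ − 76x⁵ + 16x⁴ + 2x³ + 4x² + 24x − 10) ÷ lead(D) = −16x⁷ ÷ −2x² = 8x⁵. Subtract (8x⁵)·D = −16x⁷ + 48x⁶ − 40x⁵. Remainder: 16x⁶ − 36x⁵ + 16x⁴ + 2x³ + 4x² + 24x − 10.
Step 3: lead(16x⁶ − 36x⁵ + 16x⁴ + 2x³ + 4x² + 24x − 10) ÷ lead(D) = 16x⁶ ÷ −2x² = −8x⁴. Subtract (−8x⁴)·D = 16x⁶ − 48x⁵ + 40x⁴. Remainder: 12x⁵ − 24x⁴ + 2x³ + 4x² + 24x − 10.
Step 4: lead(12x⁵ − 24x⁴ + 2x³ + 4x² + 24x − 10) ÷ lead(D) = 12x⁵ ÷ −2x² = −6x³. Subtract (−6x³)·D = 12x⁵ − 36x⁴ + 30x³. Remainder: 12x⁴ − 28x³ + 4x² + 24x − 10.
Step 5: lead(12x⁴ − 28x³ + 4x² + 24x − 10) ÷ lead(D) = 12x⁴ ÷ −2x² = −6x². Subtract (−6x²)·D = 12x⁴ − 36x³ + 30x². Remainder: 8x³ − 26x² + 24x − 10.
Step 6: lead(8x³ − 26x² + 24x − 10) ÷ lead(D) = 8x³ ÷ −2x² = −4x. Subtract (−4x)·D = 8x³ − 24x² + 20x. Remainder: −2x² + 4x − 10.
Step 7: lead(−2x² + 4x − 10) ÷ lead(D) = −2x² ÷ −2x² = 1. Subtract (1)·D = −2x² + 6x − 5. Remainder: −2x − 5.

Q = [2, 8, -8, -6, -6, -4, 1]; R = [-2, -5]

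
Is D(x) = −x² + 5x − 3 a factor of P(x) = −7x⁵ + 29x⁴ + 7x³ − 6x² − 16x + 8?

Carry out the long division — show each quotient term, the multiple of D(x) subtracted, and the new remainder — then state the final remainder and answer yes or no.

R(x) = 2, so D(x) is not a factor of P(x). no

Step 1: lead(−7x⁵ + 29x⁴ + 7x³ − 6x² − 16x + 8) ÷ lead(D) = −7x⁵ ÷ −x² = 7x³. Subtract (7x³)·D = −7x⁵ + 35x⁴ − 21x³. Remainder: −6x⁴ + 28x³ − 6x² − 16x + 8.
Step 2: lead(−6x⁴ + 28x³ − 6x² − 16x + 8) ÷ lead(D) = −6x⁴ ÷ −x² = 6x². Subtract (6x²)·D = −6x⁴ + 30x³ − 18x². Remainder: −2x³ + 12x² − 16x + 8.
Step 3: lead(−2x³ + 12x² − 16x + 8) ÷ lead(D) = −2x³ ÷ −x² = 2x. Subtract (2x)·D = −2x³ + 10x² − 6x. Remainder: 2x² − 10x + 8.
Step 4: lead(2x² − 10x + 8) ÷ lead(D) = 2x² ÷ −x² = −2. Subtract (−2)·D = 2x² − 10x + 6. Remainder: 2.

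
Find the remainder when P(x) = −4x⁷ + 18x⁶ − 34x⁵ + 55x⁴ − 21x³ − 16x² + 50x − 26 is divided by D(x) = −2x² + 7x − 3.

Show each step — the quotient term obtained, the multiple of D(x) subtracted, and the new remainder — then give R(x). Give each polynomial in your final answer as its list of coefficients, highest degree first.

R = [-6, -2]

Step 1: lead(−4x⁷ + 18x⁶ − 34x⁵ + 55x⁴ − 21x³ − 16x² + 50x − 26) ÷ lead(D) = −4x⁷ ÷ −2x² = 2x⁵. Subtract (2x⁵)·D = −4x⁷ + 14x⁶ − 6x⁵. Remainder: 4x⁶ − 28x⁵ + 55x⁴ − 21x³ − 16x² + 50x − 26.
Step 2: lead(4x⁶ − 28x⁵ + 55x⁴ − 21x³ − 16x² + 50x − 26) ÷ lead(D) = 4x⁶ ÷ −2x² = −2x⁴. Subtract (−2x⁴)·D = 4x⁶ − 14x⁵ + 6x⁴. Remainder: −14x⁵ + 49x⁴ − 21x³ − 16x² + 50x − 26.
Step 3: lead(−14x⁵ + 49x⁴ − 21x³ − 16x² + 50x − 26) ÷ lead(D) = −14x⁵ ÷ −2x² = 7x³. Subtract (7x³)·D = −14x⁵ + 49x⁴ − 21x³. Remainder: −16x² + 50x − 26.
Step 4: lead(−16x² + 50x − 26) ÷ lead(D) = −16x² ÷ −2x² = 8. Subtract (8)·D = −16x² + 56x − 24. Remainder: −6x − 2.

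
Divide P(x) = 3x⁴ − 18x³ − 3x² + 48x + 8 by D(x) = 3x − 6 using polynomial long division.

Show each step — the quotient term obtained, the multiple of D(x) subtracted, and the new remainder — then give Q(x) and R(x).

Q(x) = x³ − 4x² − 9x − 2; R(x) = −4

Step 1: lead(3x⁴ − 18x³ − 3x² + 48x + 8) ÷ lead(D) = 3x⁴ ÷ 3x = x³. Subtract (x³)·D = 3x⁴ − 6x³. Remainder: −12x³ − 3x² + 48x + 8.
Step 2: lead(−12x³ − 3x² + 48x + 8) ÷ lead(D) = −12x³ ÷ 3x = −4x². Subtract (−4x²)·D = −12x³ + 24x². Remainder: −27x² + 48x + 8.
Step 3: lead(−27x² + 48x + 8) ÷ lead(D) = −27x² ÷ 3x = −9x. Subtract (−9x)·D = −27x² + 54x. Remainder: −6x + 8.
Step 4: lead(−6x + 8) ÷ lead(D) = −6x ÷ 3x = −2. Subtract (−2)·D = −6x + 12. Remainder: −4.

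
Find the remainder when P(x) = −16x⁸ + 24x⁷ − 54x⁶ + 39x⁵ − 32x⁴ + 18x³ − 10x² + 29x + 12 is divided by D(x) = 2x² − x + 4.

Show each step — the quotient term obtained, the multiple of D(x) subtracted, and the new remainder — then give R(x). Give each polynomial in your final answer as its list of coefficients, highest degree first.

R = [0]

Step 1: lead(−16x⁸ + 24x⁷ − 54x⁶ + 39x⁵ − 32x⁴ + 18x³ − 10x² + 29x + 12) ÷ lead(D) = −16x⁸ ÷ 2x² = −8x⁶. Subtract (−8x⁶)·D = −16x⁸ + 8x⁷ − 32x⁶. Remainder: 16x⁷ − 22x⁶ + 39x⁵ − 32x⁴ + 18x³ − 10x² + 29x + 12.
Step 2: lead(16x⁷ − 22x⁶ + 39x⁵ − 32x⁴ + 18x³ − 10x² + 29x + 12) ÷ lead(D) = 16x⁷ ÷ 2x² = 8x⁵. Subtract (8x⁵)·D = 16x⁷ − 8x⁶ + 32x⁵. Remainder: −14x⁶ + 7x⁵ − 32x⁴ + 18x³ − 10x² + 29x + 12.
Step 3: lead(−14x⁶ + 7x⁵ − 32x⁴ + 18x³ − 10x² + 29x + 12) ÷ lead(D) = −14x⁶ ÷ 2x² = −7x⁴. Subtract (−7x⁴)·D = −14x⁶ + 7x⁵ − 28x⁴. Remainder: −4x⁴ + 18x³ − 10x² + 29x + 12.
Step 4: lead(−4x⁴ + 18x³ − 10x² + 29x + 12) ÷ lead(D) = −4x⁴ ÷ 2x² = −2x². Subtract (−2x²)·D = −4x⁴ + 2x³ − 8x². Remainder: 16x³ − 2x² + 29x + 12.
Step 5: lead(16x³ − 2x² + 29x + 12) ÷ lead(D) = 16x³ ÷ 2x² = 8x. Subtract (8x)·D = 16x³ − 8x² + 32x. Remainder: 6x² − 3x + 12.
Step 6: lead(6x² − 3x + 12) ÷ lead(D) = 6x² ÷ 2x² = 3. Subtract (3)·D = 6x² − 3x + 12. Remainder: 0.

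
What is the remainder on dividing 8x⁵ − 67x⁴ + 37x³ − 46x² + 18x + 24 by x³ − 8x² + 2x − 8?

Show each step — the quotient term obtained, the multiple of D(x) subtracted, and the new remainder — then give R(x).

R(x) = 0

Step 1: lead(8x⁵ − 67x⁴ + 37x³ − 46x² + 18x + 24) ÷ lead(D) = 8x⁵ ÷ x³ = 8x². Subtract (8x²)·D = 8x⁵ − 64x⁴ + 16x³ − 64x². Remainder: −3x⁴ + 21x³ + 18x² + 18x + 24.
Step 2: lead(−3x⁴ + 21x³ + 18x² + 18x + 24) ÷ lead(D) = −3x⁴ ÷ x³ = −3x. Subtract (−3x)·D = −3x⁴ + 24x³ − 6x² + 24x. Remainder: −3x³ + 24x² − 6x + 24.
Step 3: lead(−3x³ + 24x² − 6x + 24) ÷ lead(D) = −3x³ ÷ x³ = −3. Subtract (−3)·D = −3x³ + 24x² − 6x + 24. Remainder: 0.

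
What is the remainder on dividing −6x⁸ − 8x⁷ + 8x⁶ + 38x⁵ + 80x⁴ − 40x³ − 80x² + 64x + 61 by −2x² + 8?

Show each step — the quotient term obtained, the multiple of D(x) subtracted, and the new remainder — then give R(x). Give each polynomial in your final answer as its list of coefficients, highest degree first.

Step 1: lead(−6x⁸ − 8x⁷ + 8x⁶ + 38x⁵ + 80x⁴ − 40x³ − 80x² + 64x + 61) ÷ lead(D) = −6x⁸ ÷ −2x² = 3x⁶. Subtract (3x⁶)·D = −6x⁸ + 24x⁶. Remainder: −8x⁷ − 16x⁶ + 38x⁵ + 80x⁴ − 40x³ − 80x² + 64x + 61.
Step 2: lead(−8x⁷ − 16x⁶ + 38x⁵ + 80x⁴ − 40x³ − 80x² + 64x + 61) ÷ lead(D) = −8x⁷ ÷ −2x² = 4x⁵. Subtract (4x⁵)·D = −8x⁷ + 32x⁵. Remainder: −16x⁶ + 6x⁵ + 80x⁴ − 40x³ − 80x² + 64x + 61.
Step 3: lead(−16x⁶ + 6x⁵ + 80x⁴ − 40x³ − 80x² + 64x + 61) ÷ lead(D) = −16x⁶ ÷ −2x² = 8x⁴. Subtract (8x⁴)·D = −16x⁶ + 64x⁴. Remainder: 6x⁵ + 16x⁴ − 40x³ − 80x² + 64x + 61.
Step 4: lead(6x⁵ + 16x⁴ − 40x³ − 80x² + 64x + 61) ÷ lead(D) = 6x⁵ ÷ −2x² = −3x³. Subtract (−3x³)·D = 6x⁵ − 24x³. Remainder: 16x⁴ − 16x³ − 80x² + 64x + 61.
Step 5: lead(16x⁴ − 16x³ − 80x² + 64x + 61) ÷ lead(D) = 16x⁴ ÷ −2x² = −8x². Subtract (−8x²)·D = 16x⁴ − 64x². Remainder: −16x³ − 16x² + 64x + 61.
Step 6: lead(−16x³ − 16x² + 64x + 61) ÷ lead(D) = −16x³ ÷ −2x² = 8x. Subtract (8x)·D = −16x³ + 64x. Remainder: −16x² + 61.
Step 7: lead(−16x² + 61) ÷ lead(D) = −16x² ÷ −2x² = 8. Subtract (8)·D = −16x² + 64. Remainder: −3.

R = [-3]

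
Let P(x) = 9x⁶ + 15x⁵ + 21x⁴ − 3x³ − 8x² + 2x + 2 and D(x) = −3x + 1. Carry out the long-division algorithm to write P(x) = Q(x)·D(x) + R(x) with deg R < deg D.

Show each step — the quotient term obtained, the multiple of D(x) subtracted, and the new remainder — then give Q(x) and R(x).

Step 1: lead(9x⁶ + 15x⁵ + 21x⁴ − 3x³ − 8x² + 2x + 2) ÷ lead(D) = 9x⁶ ÷ −3x = −3x⁵. Subtract (−3x⁵)·D = 9x⁶ − 3x⁵. Remainder: 18x⁵ + 21x⁴ − 3x³ − 8x² + 2x + 2.
Step 2: lead(18x⁵ + 21x⁴ − 3x³ − 8x² + 2x + 2) ÷ lead(D) = 18x⁵ ÷ −3x = −6x⁴. Subtract (−6x⁴)·D = 18x⁵ − 6x⁴. Remainder: 27x⁴ − 3x³ − 8x² + 2x + 2.
Step 3: lead(27x⁴ − 3x³ − 8x² + 2x + 2) ÷ lead(D) = 27x⁴ ÷ −3x = −9x³. Subtract (−9x³)·D = 27x⁴ − 9x³. Remainder: 6x³ − 8x² + 2x + 2.
Step 4: lead(6x³ − 8x² + 2x + 2) ÷ lead(D) = 6x³ ÷ −3x = −2x². Subtract (−2x²)·D = 6x³ − 2x². Remainder: −6x² + 2x + 2.
Step 5: lead(−6x² + 2x + 2) ÷ lead(D) = −6x² ÷ −3x = 2x. Subtract (2x)·D = −6x² + 2x. Remainder: 2.

Q(x) = −3x⁵ − 6x⁴ − 9x³ − 2x² + 2x; R(x) = 2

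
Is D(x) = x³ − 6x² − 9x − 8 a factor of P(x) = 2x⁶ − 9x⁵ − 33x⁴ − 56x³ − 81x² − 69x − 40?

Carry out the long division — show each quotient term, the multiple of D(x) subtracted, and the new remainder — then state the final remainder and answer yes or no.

R(x) = 0, so D(x) is a factor of P(x). yes

Step 1: lead(2x⁶ − 9x⁵ − 33x⁴ − 56x³ − 81x² − 69x − 40) ÷ lead(D) = 2x⁶ ÷ x³ = 2x³. Subtract (2x³)·D = 2x⁶ − 12x⁵ − 18x⁴ − 16x³. Remainder: 3x⁵ − 15x⁴ − 40x³ − 81x² − 69x − 40.
Step 2: lead(3x⁵ − 15x⁴ − 40x³ − 81x² − 69x − 40) ÷ lead(D) = 3x⁵ ÷ x³ = 3x². Subtract (3x²)·D = 3x⁵ − 18x⁴ − 27x³ − 24x². Remainder: 3x⁴ − 13x³ − 57x² − 69x − 40.
Step 3: lead(3x⁴ − 13x³ − 57x² − 69x − 40) ÷ lead(D) = 3x⁴ ÷ x³ = 3x. Subtract (3x)·D = 3x⁴ − 18x³ − 27x² − 24x. Remainder: 5x³ − 30x² − 45x − 40.
Step 4: lead(5x³ − 30x² − 45x − 40) ÷ lead(D) = 5x³ ÷ x³ = 5. Subtract (5)·D = 5x³ − 30x² − 45x − 40. Remainder: 0.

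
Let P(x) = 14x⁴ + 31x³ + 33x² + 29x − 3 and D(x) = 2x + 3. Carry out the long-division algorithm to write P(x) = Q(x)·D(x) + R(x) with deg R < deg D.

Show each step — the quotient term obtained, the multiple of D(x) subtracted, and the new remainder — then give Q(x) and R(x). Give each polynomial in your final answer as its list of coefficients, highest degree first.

Q = [7, 5, 9, 1]; R = [-6]

Step 1: lead(14x⁴ + 31x³ + 33x² + 29x − 3) ÷ lead(D) = 14x⁴ ÷ 2x = 7x³. Subtract (7x³)·D = 14x⁴ + 21x³. Remainder: 10x³ + 33x² + 29x − 3.
Step 2: lead(10x³ + 33x² + 29x − 3) ÷ lead(D) = 10x³ ÷ 2x = 5x². Subtract (5x²)·D = 10x³ + 15x². Remainder: 18x² + 29x − 3.
Step 3: lead(18x² + 29x − 3) ÷ lead(D) = 18x² ÷ 2x = 9x. Subtract (9x)·D = 18x² + 27x. Remainder: 2x − 3.
Step 4: lead(2x − 3) ÷ lead(D) = 2x ÷ 2x = 1. Subtract (1)·D = 2x + 3. Remainder: −6.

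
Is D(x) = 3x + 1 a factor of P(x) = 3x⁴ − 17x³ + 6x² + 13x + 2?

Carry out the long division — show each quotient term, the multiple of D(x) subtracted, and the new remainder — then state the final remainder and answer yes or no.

R(x) = −1, so D(x) is not a factor of P(x). no

Step 1: lead(3x⁴ − 17x³ + 6x² + 13x + 2) ÷ lead(D) = 3x⁴ ÷ 3x = x³. Subtract (x³)·D = 3x⁴ + x³. Remainder: −18x³ + 6x² + 13x + 2.
Step 2: lead(−18x³ + 6x² + 13x + 2) ÷ lead(D) = −18x³ ÷ 3x = −6x². Subtract (−6x²)·D = −18x³ − 6x². Remainder: 12x² + 13x + 2.
Step 3: lead(12x² + 13x + 2) ÷ lead(D) = 12x² ÷ 3x = 4x. Subtract (4x)·D = 12x² + 4x. Remainder: 9x + 2.
Step 4: lead(9x + 2) ÷ lead(D) = 9x ÷ 3x = 3. Subtract (3)·D = 9x + 3. Remainder: −1.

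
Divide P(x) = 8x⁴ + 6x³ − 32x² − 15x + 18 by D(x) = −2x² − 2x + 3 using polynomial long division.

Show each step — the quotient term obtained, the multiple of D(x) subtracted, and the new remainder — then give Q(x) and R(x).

Step 1: lead(8x⁴ + 6x³ − 32x² − 15x + 18) ÷ lead(D) = 8x⁴ ÷ −2x² = −4x². Subtract (−4x²)·D = 8x⁴ + 8x³ − 12x². Remainder: −2x³ − 20x² − 15x + 18.
Step 2: lead(−2x³ − 20x² − 15x + 18) ÷ lead(D) = −2x³ ÷ −2x² = x. Subtract (x)·D = −2x³ − 2x² + 3x. Remainder: −18x² − 18x + 18.
Step 3: lead(−18x² − 18x + 18) ÷ lead(D) = −18x² ÷ −2x² = 9. Subtract (9)·D = −18x² − 18x + 27. Remainder: −9.

Q(x) = −4x² + x + 9; R(x) = −9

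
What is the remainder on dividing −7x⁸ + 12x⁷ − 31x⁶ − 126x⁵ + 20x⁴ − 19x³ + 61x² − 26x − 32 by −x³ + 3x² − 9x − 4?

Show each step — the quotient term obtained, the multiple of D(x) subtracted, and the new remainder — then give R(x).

R(x) = 6x² + 8x − 8

Step 1: lead(−7x⁸ + 12x⁷ − 31x⁶ − 126x⁵ + 20x⁴ − 19x³ + 61x² − 26x − 32) ÷ lead(D) = −7x⁸ ÷ −x³ = 7x⁵. Subtract (7x⁵)·D = −7x⁸ + 21x⁷ − 63x⁶ − 28x⁵. Remainder: −9x⁷ + 32x⁶ − 98x⁵ + 20x⁴ − 19x³ + 61x² − 26x − 32.
Step 2: lead(−9x⁷ + 32x⁶ − 98x⁵ + 20x⁴ − 19x³ + 61x² − 26x − 32) ÷ lead(D) = −9x⁷ ÷ −x³ = 9x⁴. Subtract (9x⁴)·D = −9x⁷ + 27x⁶ − 81x⁵ − 36x⁴. Remainder: 5x⁶ − 17x⁵ + 56x⁴ − 19x³ + 61x² − 26x − 32.
Step 3: lead(5x⁶ − 17x⁵ + 56x⁴ − 19x³ + 61x² − 26x − 32) ÷ lead(D) = 5x⁶ ÷ −x³ = −5x³. Subtract (−5x³)·D = 5x⁶ − 15x⁵ + 45x⁴ + 20x³. Remainder: −2x⁵ + 11x⁴ − 39x³ + 61x² − 26x − 32.
Step 4: lead(−2x⁵ + 11x⁴ − 39x³ + 61x² − 26x − 32) ÷ lead(D) = −2x⁵ ÷ −x³ = 2x². Subtract (2x²)·D = −2x⁵ + 6x⁴ − 18x³ − 8x². Remainder: 5x⁴ − 21x³ + 69x² − 26x − 32.
Step 5: lead(5x⁴ − 21x³ + 69x² − 26x − 32) ÷ lead(D) = 5x⁴ ÷ −x³ = −5x. Subtract (−5x)·D = 5x⁴ − 15x³ + 45x² + 20x. Remainder: −6x³ + 24x² − 46x − 32.
Step 6: lead(−6x³ + 24x² − 46x − 32) ÷ lead(D) = −6x³ ÷ −x³ = 6. Subtract (6)·D = −6x³ + 18x² − 54x − 24. Remainder: 6x² + 8x − 8.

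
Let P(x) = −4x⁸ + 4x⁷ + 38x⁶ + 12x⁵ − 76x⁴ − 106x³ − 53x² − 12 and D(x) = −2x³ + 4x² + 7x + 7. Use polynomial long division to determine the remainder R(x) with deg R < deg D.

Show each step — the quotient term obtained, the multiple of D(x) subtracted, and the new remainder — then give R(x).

Step 1: lead(−4x⁸ + 4x⁷ + 38x⁶ + 12x⁵ − 76x⁴ − 106x³ − 53x² − 12) ÷ lead(D) = −4x⁸ ÷ −2x³ = 2x⁵. Subtract (2x⁵)·D = −4x⁸ + 8x⁷ + 14x⁶ + 14x⁵. Remainder: −4x⁷ + 24x⁶ − 2x⁵ − 76x⁴ − 106x³ − 53x² − 12.
Step 2: lead(−4x⁷ + 24x⁶ − 2x⁵ − 76x⁴ − 106x³ − 53x² − 12) ÷ lead(D) = −4x⁷ ÷ −2x³ = 2x⁴. Subtract (2x⁴)·D = −4x⁷ + 8x⁶ + 14x⁵ + 14x⁴. Remainder: 16x⁶ − 16x⁵ − 90x⁴ − 106x³ − 53x² − 12.
Step 3: lead(16x⁶ − 16x⁵ − 90x⁴ − 106x³ − 53x² − 12) ÷ lead(D) = 16x⁶ ÷ −2x³ = −8x³. Subtract (−8x³)·D = 16x⁶ − 32x⁵ − 56x⁴ − 56x³. Remainder: 16x⁵ − 34x⁴ − 50x³ − 53x² − 12.
Step 4: lead(16x⁵ − 34x⁴ − 50x³ − 53x² − 12) ÷ lead(D) = 16x⁵ ÷ −2x³ = −8x². Subtract (−8x²)·D = 16x⁵ − 32x⁴ − 56x³ − 56x². Remainder: −2x⁴ + 6x³ + 3x² − 12.
Step 5: lead(−2x⁴ + 6x³ + 3x² − 12) ÷ lead(D) = −2x⁴ ÷ −2x³ = x. Subtract (x)·D = −2x⁴ + 4x³ + 7x² + 7x. Remainder: 2x³ − 4x² − 7x − 12.
Step 6: lead(2x³ − 4x² − 7x − 12) ÷ lead(D) = 2x³ ÷ −2x³ = −1. Subtract (−1)·D = 2x³ − 4x² − 7x − 7. Remainder: −5.

R(x) = −5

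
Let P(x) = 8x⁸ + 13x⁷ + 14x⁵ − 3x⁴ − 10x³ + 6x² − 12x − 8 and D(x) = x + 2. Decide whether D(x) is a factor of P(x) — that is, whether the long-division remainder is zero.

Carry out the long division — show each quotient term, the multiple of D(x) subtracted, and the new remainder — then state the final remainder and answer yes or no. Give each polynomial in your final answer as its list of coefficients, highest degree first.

R = [8], so D(x) is not a factor of P(x). no

Step 1: lead(8x⁸ + 13x⁷ + 14x⁵ − 3x⁴ − 10x³ + 6x² − 12x − 8) ÷ lead(D) = 8x⁸ ÷ x = 8x⁷. Subtract (8x⁷)·D = 8x⁸ + 16x⁷. Remainder: −3x⁷ + 14x⁵ − 3x⁴ − 10x³ + 6x² − 12x − 8.
Step 2: lead(−3x⁷ + 14x⁵ − 3x⁴ − 10x³ + 6x² − 12x − 8) ÷ lead(D) = −3x⁷ ÷ x = −3x⁶. Subtract (−3x⁶)·D = −3x⁷ − 6x⁶. Remainder: 6x⁶ + 14x⁵ − 3x⁴ − 10x³ + 6x² − 12x − 8.
Step 3: lead(6x⁶ + 14x⁵ − 3x⁴ − 10x³ + 6x² − 12x − 8) ÷ lead(D) = 6x⁶ ÷ x = 6x⁵. Subtract (6x⁵)·D = 6x⁶ + 12x⁵. Remainder: 2x⁵ − 3x⁴ − 10x³ + 6x² − 12x − 8.
Step 4: lead(2x⁵ − 3x⁴ − 10x³ + 6x² − 12x − 8) ÷ lead(D) = 2x⁵ ÷ x = 2x⁴. Subtract (2x⁴)·D = 2x⁵ + 4x⁴. Remainder: −7x⁴ − 10x³ + 6x² − 12x − 8.
Step 5: lead(−7x⁴ − 10x³ + 6x² − 12x − 8) ÷ lead(D) = −7x⁴ ÷ x = −7x³. Subtract (−7x³)·D = −7x⁴ − 14x³. Remainder: 4x³ + 6x² − 12x − 8.
Step 6: lead(4x³ + 6x² − 12x − 8) ÷ lead(D) = 4x³ ÷ x = 4x². Subtract (4x²)·D = 4x³ + 8x². Remainder: −2x² − 12x − 8.
Step 7: lead(−2x² − 12x − 8) ÷ lead(D) = −2x² ÷ x = −2x. Subtract (−2x)·D = −2x² − 4x. Remainder: −8x − 8.
Step 8: lead(−8x − 8) ÷ lead(D) = −8x ÷ x = −8. Subtract (−8)·D = −8x − 16. Remainder: 8.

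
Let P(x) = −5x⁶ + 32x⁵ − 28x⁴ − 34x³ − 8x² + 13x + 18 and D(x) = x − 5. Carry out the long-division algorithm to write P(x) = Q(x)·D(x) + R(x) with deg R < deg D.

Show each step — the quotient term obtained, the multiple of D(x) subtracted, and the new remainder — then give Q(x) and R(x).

Step 1: lead(−5x⁶ + 32x⁵ − 28x⁴ − 34x³ − 8x² + 13x + 18) ÷ lead(D) = −5x⁶ ÷ x = −5x⁵. Subtract (−5x⁵)·D = −5x⁶ + 25x⁵. Remainder: 7x⁵ − 28x⁴ − 34x³ − 8x² + 13x + 18.
Step 2: lead(7x⁵ − 28x⁴ − 34x³ − 8x² + 13x + 18) ÷ lead(D) = 7x⁵ ÷ x = 7x⁴. Subtract (7x⁴)·D = 7x⁵ − 35x⁴. Remainder: 7x⁴ − 34x³ − 8x² + 13x + 18.
Step 3: lead(7x⁴ − 34x³ − 8x² + 13x + 18) ÷ lead(D) = 7x⁴ ÷ x = 7x³. Subtract (7x³)·D = 7x⁴ − 35x³. Remainder: x³ − 8x² + 13x + 18.
Step 4: lead(x³ − 8x² + 13x + 18) ÷ lead(D) = x³ ÷ x = x². Subtract (x²)·D = x³ − 5x². Remainder: −3x² + 13x + 18.
Step 5: lead(−3x² + 13x + 18) ÷ lead(D) = −3x² ÷ x = −3x. Subtract (−3x)·D = −3x² + 15x. Remainder: −2x + 18.
Step 6: lead(−2x + 18) ÷ lead(D) = −2x ÷ x = −2. Subtract (−2)·D = −2x + 10. Remainder: 8.

Q(x) = −5x⁵ + 7x⁴ + 7x³ + x² − 3x − 2; R(x) = 8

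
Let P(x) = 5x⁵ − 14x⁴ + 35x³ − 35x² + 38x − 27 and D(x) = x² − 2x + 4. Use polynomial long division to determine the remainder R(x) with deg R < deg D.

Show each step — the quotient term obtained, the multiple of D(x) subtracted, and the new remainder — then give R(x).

R(x) = −7

Step 1: lead(5x⁵ − 14x⁴ + 35x³ − 35x² + 38x − 27) ÷ lead(D) = 5x⁵ ÷ x² = 5x³. Subtract (5x³)·D = 5x⁵ − 10x⁴ + 20x³. Remainder: −4x⁴ + 15x³ − 35x² + 38x − 27.
Step 2: lead(−4x⁴ + 15x³ − 35x² + 38x − 27) ÷ lead(D) = −4x⁴ ÷ x² = −4x². Subtract (−4x²)·D = −4x⁴ + 8x³ − 16x². Remainder: 7x³ − 19x² + 38x − 27.
Step 3: lead(7x³ − 19x² + 38x − 27) ÷ lead(D) = 7x³ ÷ x² = 7x. Subtract (7x)·D = 7x³ − 14x² + 28x. Remainder: −5x² + 10x − 27.
Step 4: lead(−5x² + 10x − 27) ÷ lead(D) = −5x² ÷ x² = −5. Subtract (−5)·D = −5x² + 10x − 20. Remainder: −7.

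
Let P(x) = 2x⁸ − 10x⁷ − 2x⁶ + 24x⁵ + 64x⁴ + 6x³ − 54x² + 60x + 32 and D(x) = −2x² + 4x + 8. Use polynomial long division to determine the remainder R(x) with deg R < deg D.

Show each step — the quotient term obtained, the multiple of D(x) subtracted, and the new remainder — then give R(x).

Step 1: lead(2x⁸ − 10x⁷ − 2x⁶ + 24x⁵ + 64x⁴ + 6x³ − 54x² + 60x + 32) ÷ lead(D) = 2x⁸ ÷ −2x² = −x⁶. Subtract (−x⁶)·D = 2x⁸ − 4x⁷ − 8x⁶. Remainder: −6x⁷ + 6x⁶ + 24x⁵ + 64x⁴ + 6x³ − 54x² + 60x + 32.
Step 2: lead(−6x⁷ + 6x⁶ + 24x⁵ + 64x⁴ + 6x³ − 54x² + 60x + 32) ÷ lead(D) = −6x⁷ ÷ −2x² = 3x⁵. Subtract (3x⁵)·D = −6x⁷ + 12x⁶ + 24x⁵. Remainder: −6x⁶ + 64x⁴ + 6x³ − 54x² + 60x + 32.
Step 3: lead(−6x⁶ + 64x⁴ + 6x³ − 54x² + 60x + 32) ÷ lead(D) = −6x⁶ ÷ −2x² = 3x⁴. Subtract (3x⁴)·D = −6x⁶ + 12x⁵ + 24x⁴. Remainder: −12x⁵ + 40x⁴ + 6x³ − 54x² + 60x + 32.
Step 4: lead(−12x⁵ + 40x⁴ + 6x³ − 54x² + 60x + 32) ÷ lead(D) = −12x⁵ ÷ −2x² = 6x³. Subtract (6x³)·D = −12x⁵ + 24x⁴ + 48x³. Remainder: 16x⁴ − 42x³ − 54x² + 60x + 32.
Step 5: lead(16x⁴ − 42x³ − 54x² + 60x + 32) ÷ lead(D) = 16x⁴ ÷ −2x² = −8x². Subtract (−8x²)·D = 16x⁴ − 32x³ − 64x². Remainder: −10x³ + 10x² + 60x + 32.
Step 6: lead(−10x³ + 10x² + 60x + 32) ÷ lead(D) = −10x³ ÷ −2x² = 5x. Subtract (5x)·D = −10x³ + 20x² + 40x. Remainder: −10x² + 20x + 32.
Step 7: lead(−10x² + 20x + 32) ÷ lead(D) = −10x² ÷ −2x² = 5. Subtract (5)·D = −10x² + 20x + 40. Remainder: −8.

R(x) = −8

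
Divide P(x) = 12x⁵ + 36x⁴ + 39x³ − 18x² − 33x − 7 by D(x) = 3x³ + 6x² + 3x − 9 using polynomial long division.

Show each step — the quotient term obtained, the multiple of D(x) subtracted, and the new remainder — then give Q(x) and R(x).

Step 1: lead(12x⁵ + 36x⁴ + 39x³ − 18x² − 33x − 7) ÷ lead(D) = 12x⁵ ÷ 3x³ = 4x². Subtract (4x²)·D = 12x⁵ + 24x⁴ + 12x³ − 36x². Remainder: 12x⁴ + 27x³ + 18x² − 33x − 7.
Step 2: lead(12x⁴ + 27x³ + 18x² − 33x − 7) ÷ lead(D) = 12x⁴ ÷ 3x³ = 4x. Subtract (4x)·D = 12x⁴ + 24x³ + 12x² − 36x. Remainder: 3x³ + 6x² + 3x − 7.
Step 3: lead(3x³ + 6x² + 3x − 7) ÷ lead(D) = 3x³ ÷ 3x³ = 1. Subtract (1)·D = 3x³ + 6x² + 3x − 9. Remainder: 2.

Q(x) = 4x² + 4x + 1; R(x) = 2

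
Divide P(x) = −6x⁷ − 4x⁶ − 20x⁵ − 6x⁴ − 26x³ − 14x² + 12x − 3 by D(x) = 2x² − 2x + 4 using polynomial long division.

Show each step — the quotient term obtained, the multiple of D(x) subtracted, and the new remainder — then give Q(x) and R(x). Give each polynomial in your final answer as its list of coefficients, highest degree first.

Q = [-3, -5, -9, -2, 3, 0]; R = [-3]

Step 1: lead(−6x⁷ − 4x⁶ − 20x⁵ − 6x⁴ − 26x³ − 14x² + 12x − 3) ÷ lead(D) = −6x⁷ ÷ 2x² = −3x⁵. Subtract (−3x⁵)·D = −6x⁷ + 6x⁶ − 12x⁵. Remainder: −10x⁶ − 8x⁵ − 6x⁴ − 26x³ − 14x² + 12x − 3.
Step 2: lead(−10x⁶ − 8x⁵ − 6x⁴ − 26x³ − 14x² + 12x − 3) ÷ lead(D) = −10x⁶ ÷ 2x² = −5x⁴. Subtract (−5x⁴)·D = −10x⁶ + 10x⁵ − 20x⁴. Remainder: −18x⁵ + 14x⁴ − 26x³ − 14x² + 12x − 3.
Step 3: lead(−18x⁵ + 14x⁴ − 26x³ − 14x² + 12x − 3) ÷ lead(D) = −18x⁵ ÷ 2x² = −9x³. Subtract (−9x³)·D = −18x⁵ + 18x⁴ − 36x³. Remainder: −4x⁴ + 10x³ − 14x² + 12x − 3.
Step 4: lead(−4x⁴ + 10x³ − 14x² + 12x − 3) ÷ lead(D) = −4x⁴ ÷ 2x² = −2x². Subtract (−2x²)·D = −4x⁴ + 4x³ − 8x². Remainder: 6x³ − 6x² + 12x − 3.
Step 5: lead(6x³ − 6x² + 12x − 3) ÷ lead(D) = 6x³ ÷ 2x² = 3x. Subtract (3x)·D = 6x³ − 6x² + 12x. Remainder: −3.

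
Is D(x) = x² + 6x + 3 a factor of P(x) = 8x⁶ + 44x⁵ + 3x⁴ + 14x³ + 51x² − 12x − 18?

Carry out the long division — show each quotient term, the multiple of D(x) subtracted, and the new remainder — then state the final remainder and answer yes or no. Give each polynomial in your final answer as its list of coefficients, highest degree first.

R = [0], so D(x) is a factor of P(x). yes

Step 1: lead(8x⁶ + 44x⁵ + 3x⁴ + 14x³ + 51x² − 12x − 18) ÷ lead(D) = 8x⁶ ÷ x² = 8x⁴. Subtract (8x⁴)·D = 8x⁶ + 48x⁵ + 24x⁴. Remainder: −4x⁵ − 21x⁴ + 14x³ + 51x² − 12x − 18.
Step 2: lead(−4x⁵ − 21x⁴ + 14x³ + 51x² − 12x − 18) ÷ lead(D) = −4x⁵ ÷ x² = −4x³. Subtract (−4x³)·D = −4x⁵ − 24x⁴ − 12x³. Remainder: 3x⁴ + 26x³ + 51x² − 12x − 18.
Step 3: lead(3x⁴ + 26x³ + 51x² − 12x − 18) ÷ lead(D) = 3x⁴ ÷ x² = 3x². Subtract (3x²)·D = 3x⁴ + 18x³ + 9x². Remainder: 8x³ + 42x² − 12x − 18.
Step 4: lead(8x³ + 42x² − 12x − 18) ÷ lead(D) = 8x³ ÷ x² = 8x. Subtract (8x)·D = 8x³ + 48x² + 24x. Remainder: −6x² − 36x − 18.
Step 5: lead(−6x² − 36x − 18) ÷ lead(D) = −6x² ÷ x² = −6. Subtract (−6)·D = −6x² − 36x − 18. Remainder: 0.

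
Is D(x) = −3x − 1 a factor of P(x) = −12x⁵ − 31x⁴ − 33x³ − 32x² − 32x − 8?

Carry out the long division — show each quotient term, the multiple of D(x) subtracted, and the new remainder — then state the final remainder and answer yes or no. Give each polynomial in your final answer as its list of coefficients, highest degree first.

Step 1: lead(−12x⁵ − 31x⁴ − 33x³ − 32x² − 32x − 8) ÷ lead(D) = −12x⁵ ÷ −3x = 4x⁴. Subtract (4x⁴)·D = −12x⁵ − 4x⁴. Remainder: −27x⁴ − 33x³ − 32x² − 32x − 8.
Step 2: lead(−27x⁴ − 33x³ − 32x² − 32x − 8) ÷ lead(D) = −27x⁴ ÷ −3x = 9x³. Subtract (9x³)·D = −27x⁴ − 9x³. Remainder: −24x³ − 32x² − 32x − 8.
Step 3: lead(−24x³ − 32x² − 32x − 8) ÷ lead(D) = −24x³ ÷ −3x = 8x². Subtract (8x²)·D = −24x³ − 8x². Remainder: −24x² − 32x − 8.
Step 4: lead(−24x² − 32x − 8) ÷ lead(D) = −24x² ÷ −3x = 8x. Subtract (8x)·D = −24x² − 8x. Remainder: −24x − 8.
Step 5: lead(−24x − 8) ÷ lead(D) = −24x ÷ −3x = 8. Subtract (8)·D = −24x − 8. Remainder: 0.

R = [0], so D(x) is a factor of P(x). yes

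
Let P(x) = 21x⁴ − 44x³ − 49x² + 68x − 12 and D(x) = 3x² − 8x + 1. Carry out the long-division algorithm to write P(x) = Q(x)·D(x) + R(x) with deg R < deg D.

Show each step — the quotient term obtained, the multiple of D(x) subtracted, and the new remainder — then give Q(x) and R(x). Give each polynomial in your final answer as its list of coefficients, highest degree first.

Q = [7, 4, -8]; R = [-4]

Step 1: lead(21x⁴ − 44x³ − 49x² + 68x − 12) ÷ lead(D) = 21x⁴ ÷ 3x² = 7x². Subtract (7x²)·D = 21x⁴ − 56x³ + 7x². Remainder: 12x³ − 56x² + 68x − 12.
Step 2: lead(12x³ − 56x² + 68x − 12) ÷ lead(D) = 12x³ ÷ 3x² = 4x. Subtract (4x)·D = 12x³ − 32x² + 4x. Remainder: −24x² + 64x − 12.
Step 3: lead(−24x² + 64x − 12) ÷ lead(D) = −24x² ÷ 3x² = −8. Subtract (−8)·D = −24x² + 64x − 8. Remainder: −4.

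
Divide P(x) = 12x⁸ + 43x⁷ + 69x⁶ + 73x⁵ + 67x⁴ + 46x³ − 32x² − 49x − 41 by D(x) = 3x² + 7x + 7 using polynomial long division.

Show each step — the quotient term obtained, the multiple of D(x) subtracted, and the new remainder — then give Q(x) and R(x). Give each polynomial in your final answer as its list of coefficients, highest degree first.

Step 1: lead(12x⁸ + 43x⁷ + 69x⁶ + 73x⁵ + 67x⁴ + 46x³ − 32x² − 49x − 41) ÷ lead(D) = 12x⁸ ÷ 3x² = 4x⁶. Subtract (4x⁶)·D = 12x⁸ + 28x⁷ + 28x⁶. Remainder: 15x⁷ + 41x⁶ + 73x⁵ + 67x⁴ + 46x³ − 32x² − 49x − 41.
Step 2: lead(15x⁷ + 41x⁶ + 73x⁵ + 67x⁴ + 46x³ − 32x² − 49x − 41) ÷ lead(D) = 15x⁷ ÷ 3x² = 5x⁵. Subtract (5x⁵)·D = 15x⁷ + 35x⁶ + 35x⁵. Remainder: 6x⁶ + 38x⁵ + 67x⁴ + 46x³ − 32x² − 49x − 41.
Step 3: lead(6x⁶ + 38x⁵ + 67x⁴ + 46x³ − 32x² − 49x − 41) ÷ lead(D) = 6x⁶ ÷ 3x² = 2x⁴. Subtract (2x⁴)·D = 6x⁶ + 14x⁵ + 14x⁴. Remainder: 24x⁵ + 53x⁴ + 46x³ − 32x² − 49x − 41.
Step 4: lead(24x⁵ + 53x⁴ + 46x³ − 32x² − 49x − 41) ÷ lead(D) = 24x⁵ ÷ 3x² = 8x³. Subtract (8x³)·D = 24x⁵ + 56x⁴ + 56x³. Remainder: −3x⁴ − 10x³ − 32x² − 49x − 41.
Step 5: lead(−3x⁴ − 10x³ − 32x² − 49x − 41) ÷ lead(D) = −3x⁴ ÷ 3x² = −x². Subtract (−x²)·D = −3x⁴ − 7x³ − 7x². Remainder: −3x³ − 25x² − 49x − 41.
Step 6: lead(−3x³ − 25x² − 49x − 41) ÷ lead(D) = −3x³ ÷ 3x² = −x. Subtract (−x)·D = −3x³ − 7x² − 7x. Remainder: −18x² − 42x − 41.
Step 7: lead(−18x² − 42x − 41) ÷ lead(D) = −18x² ÷ 3x² = −6. Subtract (−6)·D = −18x² − 42x − 42. Remainder: 1.

Q = [4, 5, 2, 8, -1, -1, -6]; R = [1]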